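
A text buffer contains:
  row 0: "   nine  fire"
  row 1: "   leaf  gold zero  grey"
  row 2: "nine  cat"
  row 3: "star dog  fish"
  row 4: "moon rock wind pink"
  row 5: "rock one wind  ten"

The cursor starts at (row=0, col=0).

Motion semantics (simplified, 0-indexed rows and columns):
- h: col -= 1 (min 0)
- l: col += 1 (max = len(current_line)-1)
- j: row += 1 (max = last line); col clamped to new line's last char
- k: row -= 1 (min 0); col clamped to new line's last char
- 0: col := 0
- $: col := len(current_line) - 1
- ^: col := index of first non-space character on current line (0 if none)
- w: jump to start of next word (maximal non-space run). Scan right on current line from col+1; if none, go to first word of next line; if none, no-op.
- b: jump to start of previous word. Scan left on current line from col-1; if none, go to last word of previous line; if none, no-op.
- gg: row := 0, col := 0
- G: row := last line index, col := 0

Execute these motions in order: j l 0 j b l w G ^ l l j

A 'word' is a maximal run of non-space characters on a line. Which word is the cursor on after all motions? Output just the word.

Answer: rock

Derivation:
After 1 (j): row=1 col=0 char='_'
After 2 (l): row=1 col=1 char='_'
After 3 (0): row=1 col=0 char='_'
After 4 (j): row=2 col=0 char='n'
After 5 (b): row=1 col=20 char='g'
After 6 (l): row=1 col=21 char='r'
After 7 (w): row=2 col=0 char='n'
After 8 (G): row=5 col=0 char='r'
After 9 (^): row=5 col=0 char='r'
After 10 (l): row=5 col=1 char='o'
After 11 (l): row=5 col=2 char='c'
After 12 (j): row=5 col=2 char='c'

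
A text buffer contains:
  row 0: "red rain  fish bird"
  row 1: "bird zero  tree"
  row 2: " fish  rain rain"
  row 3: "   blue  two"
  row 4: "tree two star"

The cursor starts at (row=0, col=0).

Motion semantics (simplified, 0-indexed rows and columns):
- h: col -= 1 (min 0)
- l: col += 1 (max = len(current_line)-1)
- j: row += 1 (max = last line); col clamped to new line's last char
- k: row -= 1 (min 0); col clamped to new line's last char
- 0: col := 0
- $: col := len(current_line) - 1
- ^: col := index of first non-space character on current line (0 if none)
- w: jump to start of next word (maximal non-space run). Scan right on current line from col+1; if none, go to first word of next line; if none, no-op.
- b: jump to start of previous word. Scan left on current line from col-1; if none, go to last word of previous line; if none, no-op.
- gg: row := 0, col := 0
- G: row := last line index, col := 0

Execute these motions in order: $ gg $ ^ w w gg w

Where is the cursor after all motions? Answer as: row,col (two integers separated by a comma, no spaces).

Answer: 0,4

Derivation:
After 1 ($): row=0 col=18 char='d'
After 2 (gg): row=0 col=0 char='r'
After 3 ($): row=0 col=18 char='d'
After 4 (^): row=0 col=0 char='r'
After 5 (w): row=0 col=4 char='r'
After 6 (w): row=0 col=10 char='f'
After 7 (gg): row=0 col=0 char='r'
After 8 (w): row=0 col=4 char='r'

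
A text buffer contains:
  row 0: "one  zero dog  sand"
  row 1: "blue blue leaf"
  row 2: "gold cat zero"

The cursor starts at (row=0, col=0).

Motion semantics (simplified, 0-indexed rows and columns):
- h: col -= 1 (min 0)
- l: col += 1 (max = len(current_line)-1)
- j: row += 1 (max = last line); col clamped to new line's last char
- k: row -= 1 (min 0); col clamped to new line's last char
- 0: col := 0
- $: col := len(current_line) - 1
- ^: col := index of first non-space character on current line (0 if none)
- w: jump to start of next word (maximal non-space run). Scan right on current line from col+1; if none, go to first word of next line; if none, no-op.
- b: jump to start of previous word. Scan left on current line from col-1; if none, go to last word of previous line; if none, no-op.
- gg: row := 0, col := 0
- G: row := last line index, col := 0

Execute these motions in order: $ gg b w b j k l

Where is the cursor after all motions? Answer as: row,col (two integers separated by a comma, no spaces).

Answer: 0,1

Derivation:
After 1 ($): row=0 col=18 char='d'
After 2 (gg): row=0 col=0 char='o'
After 3 (b): row=0 col=0 char='o'
After 4 (w): row=0 col=5 char='z'
After 5 (b): row=0 col=0 char='o'
After 6 (j): row=1 col=0 char='b'
After 7 (k): row=0 col=0 char='o'
After 8 (l): row=0 col=1 char='n'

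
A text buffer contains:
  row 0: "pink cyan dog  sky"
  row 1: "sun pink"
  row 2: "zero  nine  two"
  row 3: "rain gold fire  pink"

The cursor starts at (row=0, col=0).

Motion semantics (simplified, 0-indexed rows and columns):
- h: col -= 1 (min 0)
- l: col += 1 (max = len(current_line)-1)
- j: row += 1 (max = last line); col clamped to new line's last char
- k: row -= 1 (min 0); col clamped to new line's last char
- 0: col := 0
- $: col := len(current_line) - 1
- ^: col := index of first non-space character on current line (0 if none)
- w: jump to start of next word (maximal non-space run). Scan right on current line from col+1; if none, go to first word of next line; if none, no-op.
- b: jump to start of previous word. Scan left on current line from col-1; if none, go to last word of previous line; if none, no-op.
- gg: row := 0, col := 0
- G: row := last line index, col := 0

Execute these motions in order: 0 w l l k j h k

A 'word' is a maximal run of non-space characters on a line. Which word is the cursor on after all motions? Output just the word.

Answer: cyan

Derivation:
After 1 (0): row=0 col=0 char='p'
After 2 (w): row=0 col=5 char='c'
After 3 (l): row=0 col=6 char='y'
After 4 (l): row=0 col=7 char='a'
After 5 (k): row=0 col=7 char='a'
After 6 (j): row=1 col=7 char='k'
After 7 (h): row=1 col=6 char='n'
After 8 (k): row=0 col=6 char='y'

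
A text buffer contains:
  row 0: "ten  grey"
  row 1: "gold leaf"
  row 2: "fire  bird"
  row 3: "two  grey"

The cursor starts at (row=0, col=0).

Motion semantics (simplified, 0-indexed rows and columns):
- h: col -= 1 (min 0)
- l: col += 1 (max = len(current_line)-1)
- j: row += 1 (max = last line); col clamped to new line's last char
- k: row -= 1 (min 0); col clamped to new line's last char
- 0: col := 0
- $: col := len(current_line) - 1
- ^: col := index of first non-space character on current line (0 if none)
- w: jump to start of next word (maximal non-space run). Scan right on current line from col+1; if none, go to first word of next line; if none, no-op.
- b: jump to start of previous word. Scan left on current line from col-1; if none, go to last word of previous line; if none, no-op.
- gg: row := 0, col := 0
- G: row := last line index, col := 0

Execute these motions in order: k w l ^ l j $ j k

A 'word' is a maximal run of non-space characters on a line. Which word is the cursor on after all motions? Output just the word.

After 1 (k): row=0 col=0 char='t'
After 2 (w): row=0 col=5 char='g'
After 3 (l): row=0 col=6 char='r'
After 4 (^): row=0 col=0 char='t'
After 5 (l): row=0 col=1 char='e'
After 6 (j): row=1 col=1 char='o'
After 7 ($): row=1 col=8 char='f'
After 8 (j): row=2 col=8 char='r'
After 9 (k): row=1 col=8 char='f'

Answer: leaf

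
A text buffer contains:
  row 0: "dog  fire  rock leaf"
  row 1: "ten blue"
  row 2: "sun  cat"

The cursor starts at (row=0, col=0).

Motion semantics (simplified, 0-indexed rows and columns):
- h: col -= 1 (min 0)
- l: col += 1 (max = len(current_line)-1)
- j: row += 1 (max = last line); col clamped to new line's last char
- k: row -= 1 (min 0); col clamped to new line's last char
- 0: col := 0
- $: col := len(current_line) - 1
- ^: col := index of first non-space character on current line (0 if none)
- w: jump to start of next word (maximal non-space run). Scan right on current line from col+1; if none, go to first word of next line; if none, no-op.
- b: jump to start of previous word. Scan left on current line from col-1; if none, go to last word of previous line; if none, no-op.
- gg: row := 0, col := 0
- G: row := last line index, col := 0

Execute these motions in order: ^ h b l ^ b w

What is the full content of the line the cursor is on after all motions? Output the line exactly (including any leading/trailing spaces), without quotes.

After 1 (^): row=0 col=0 char='d'
After 2 (h): row=0 col=0 char='d'
After 3 (b): row=0 col=0 char='d'
After 4 (l): row=0 col=1 char='o'
After 5 (^): row=0 col=0 char='d'
After 6 (b): row=0 col=0 char='d'
After 7 (w): row=0 col=5 char='f'

Answer: dog  fire  rock leaf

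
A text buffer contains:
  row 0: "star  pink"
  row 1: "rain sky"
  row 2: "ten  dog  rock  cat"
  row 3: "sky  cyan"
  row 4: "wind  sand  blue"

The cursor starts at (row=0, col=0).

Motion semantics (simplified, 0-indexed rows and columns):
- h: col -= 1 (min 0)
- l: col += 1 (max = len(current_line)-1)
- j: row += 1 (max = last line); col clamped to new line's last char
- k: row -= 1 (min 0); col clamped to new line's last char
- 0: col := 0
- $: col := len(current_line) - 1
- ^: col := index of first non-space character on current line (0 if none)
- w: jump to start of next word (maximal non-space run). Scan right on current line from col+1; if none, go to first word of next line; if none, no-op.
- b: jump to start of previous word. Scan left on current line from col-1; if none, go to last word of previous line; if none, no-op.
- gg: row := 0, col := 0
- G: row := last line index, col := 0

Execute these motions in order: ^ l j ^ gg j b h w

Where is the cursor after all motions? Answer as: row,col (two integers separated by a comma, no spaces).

After 1 (^): row=0 col=0 char='s'
After 2 (l): row=0 col=1 char='t'
After 3 (j): row=1 col=1 char='a'
After 4 (^): row=1 col=0 char='r'
After 5 (gg): row=0 col=0 char='s'
After 6 (j): row=1 col=0 char='r'
After 7 (b): row=0 col=6 char='p'
After 8 (h): row=0 col=5 char='_'
After 9 (w): row=0 col=6 char='p'

Answer: 0,6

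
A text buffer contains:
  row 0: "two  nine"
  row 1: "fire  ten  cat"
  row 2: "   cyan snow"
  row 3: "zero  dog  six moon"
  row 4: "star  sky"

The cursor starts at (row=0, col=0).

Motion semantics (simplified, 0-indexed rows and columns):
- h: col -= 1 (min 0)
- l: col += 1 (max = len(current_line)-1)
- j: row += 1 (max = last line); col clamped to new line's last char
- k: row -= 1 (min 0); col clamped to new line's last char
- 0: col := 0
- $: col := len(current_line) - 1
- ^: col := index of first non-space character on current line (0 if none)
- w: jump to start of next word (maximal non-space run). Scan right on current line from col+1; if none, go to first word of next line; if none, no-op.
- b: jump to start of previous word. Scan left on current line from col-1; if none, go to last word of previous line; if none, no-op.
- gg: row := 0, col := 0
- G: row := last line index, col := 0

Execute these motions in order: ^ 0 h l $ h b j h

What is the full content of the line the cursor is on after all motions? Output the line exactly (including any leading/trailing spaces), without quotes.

After 1 (^): row=0 col=0 char='t'
After 2 (0): row=0 col=0 char='t'
After 3 (h): row=0 col=0 char='t'
After 4 (l): row=0 col=1 char='w'
After 5 ($): row=0 col=8 char='e'
After 6 (h): row=0 col=7 char='n'
After 7 (b): row=0 col=5 char='n'
After 8 (j): row=1 col=5 char='_'
After 9 (h): row=1 col=4 char='_'

Answer: fire  ten  cat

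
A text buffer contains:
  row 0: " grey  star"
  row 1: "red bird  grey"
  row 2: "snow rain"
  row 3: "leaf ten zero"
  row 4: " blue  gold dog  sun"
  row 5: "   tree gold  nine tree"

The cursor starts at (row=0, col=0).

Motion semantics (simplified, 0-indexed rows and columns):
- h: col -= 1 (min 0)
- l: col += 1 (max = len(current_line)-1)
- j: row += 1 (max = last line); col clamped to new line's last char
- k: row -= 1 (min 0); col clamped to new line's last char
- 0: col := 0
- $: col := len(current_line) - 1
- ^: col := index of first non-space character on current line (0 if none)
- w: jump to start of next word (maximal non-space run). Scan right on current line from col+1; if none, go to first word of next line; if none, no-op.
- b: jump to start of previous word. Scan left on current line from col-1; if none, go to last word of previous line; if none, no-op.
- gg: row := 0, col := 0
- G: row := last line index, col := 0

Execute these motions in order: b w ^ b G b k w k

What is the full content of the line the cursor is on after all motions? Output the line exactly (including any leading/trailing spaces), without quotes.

Answer: leaf ten zero

Derivation:
After 1 (b): row=0 col=0 char='_'
After 2 (w): row=0 col=1 char='g'
After 3 (^): row=0 col=1 char='g'
After 4 (b): row=0 col=1 char='g'
After 5 (G): row=5 col=0 char='_'
After 6 (b): row=4 col=17 char='s'
After 7 (k): row=3 col=12 char='o'
After 8 (w): row=4 col=1 char='b'
After 9 (k): row=3 col=1 char='e'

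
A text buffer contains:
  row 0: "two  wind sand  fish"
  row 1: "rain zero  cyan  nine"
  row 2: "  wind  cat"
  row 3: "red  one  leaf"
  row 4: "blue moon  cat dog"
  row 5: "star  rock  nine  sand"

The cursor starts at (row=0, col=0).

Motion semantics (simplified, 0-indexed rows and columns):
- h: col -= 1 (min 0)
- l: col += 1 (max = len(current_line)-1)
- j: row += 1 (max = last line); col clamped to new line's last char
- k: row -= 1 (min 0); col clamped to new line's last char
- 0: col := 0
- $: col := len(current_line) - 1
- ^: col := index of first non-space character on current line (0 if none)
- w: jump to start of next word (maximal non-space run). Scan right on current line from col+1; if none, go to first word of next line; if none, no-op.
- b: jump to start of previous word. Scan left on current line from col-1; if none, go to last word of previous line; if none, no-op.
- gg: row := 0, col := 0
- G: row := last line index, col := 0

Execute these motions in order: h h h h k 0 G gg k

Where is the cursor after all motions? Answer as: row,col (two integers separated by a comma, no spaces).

After 1 (h): row=0 col=0 char='t'
After 2 (h): row=0 col=0 char='t'
After 3 (h): row=0 col=0 char='t'
After 4 (h): row=0 col=0 char='t'
After 5 (k): row=0 col=0 char='t'
After 6 (0): row=0 col=0 char='t'
After 7 (G): row=5 col=0 char='s'
After 8 (gg): row=0 col=0 char='t'
After 9 (k): row=0 col=0 char='t'

Answer: 0,0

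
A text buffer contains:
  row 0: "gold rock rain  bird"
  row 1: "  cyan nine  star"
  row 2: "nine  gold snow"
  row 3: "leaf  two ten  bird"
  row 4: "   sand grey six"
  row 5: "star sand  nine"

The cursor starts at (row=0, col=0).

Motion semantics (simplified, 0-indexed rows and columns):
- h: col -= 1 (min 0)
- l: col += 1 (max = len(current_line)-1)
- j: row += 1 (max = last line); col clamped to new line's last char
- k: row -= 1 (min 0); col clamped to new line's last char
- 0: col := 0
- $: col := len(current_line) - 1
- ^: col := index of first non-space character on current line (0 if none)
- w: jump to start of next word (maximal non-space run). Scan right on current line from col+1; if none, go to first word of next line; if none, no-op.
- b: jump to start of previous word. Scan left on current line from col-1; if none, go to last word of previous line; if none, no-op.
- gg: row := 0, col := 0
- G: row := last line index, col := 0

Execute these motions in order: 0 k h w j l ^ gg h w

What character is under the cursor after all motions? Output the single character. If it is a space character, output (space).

Answer: r

Derivation:
After 1 (0): row=0 col=0 char='g'
After 2 (k): row=0 col=0 char='g'
After 3 (h): row=0 col=0 char='g'
After 4 (w): row=0 col=5 char='r'
After 5 (j): row=1 col=5 char='n'
After 6 (l): row=1 col=6 char='_'
After 7 (^): row=1 col=2 char='c'
After 8 (gg): row=0 col=0 char='g'
After 9 (h): row=0 col=0 char='g'
After 10 (w): row=0 col=5 char='r'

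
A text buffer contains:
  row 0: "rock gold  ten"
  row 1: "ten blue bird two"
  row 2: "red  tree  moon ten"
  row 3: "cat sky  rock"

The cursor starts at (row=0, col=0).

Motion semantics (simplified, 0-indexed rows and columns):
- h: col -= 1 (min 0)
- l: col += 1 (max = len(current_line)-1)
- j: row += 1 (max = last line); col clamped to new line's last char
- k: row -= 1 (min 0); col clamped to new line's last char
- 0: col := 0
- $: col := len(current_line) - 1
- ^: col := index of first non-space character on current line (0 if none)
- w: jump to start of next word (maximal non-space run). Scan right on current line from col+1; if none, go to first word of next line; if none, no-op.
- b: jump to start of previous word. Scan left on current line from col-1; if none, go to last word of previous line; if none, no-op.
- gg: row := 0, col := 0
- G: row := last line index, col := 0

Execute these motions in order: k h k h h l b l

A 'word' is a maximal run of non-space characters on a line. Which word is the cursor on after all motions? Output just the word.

After 1 (k): row=0 col=0 char='r'
After 2 (h): row=0 col=0 char='r'
After 3 (k): row=0 col=0 char='r'
After 4 (h): row=0 col=0 char='r'
After 5 (h): row=0 col=0 char='r'
After 6 (l): row=0 col=1 char='o'
After 7 (b): row=0 col=0 char='r'
After 8 (l): row=0 col=1 char='o'

Answer: rock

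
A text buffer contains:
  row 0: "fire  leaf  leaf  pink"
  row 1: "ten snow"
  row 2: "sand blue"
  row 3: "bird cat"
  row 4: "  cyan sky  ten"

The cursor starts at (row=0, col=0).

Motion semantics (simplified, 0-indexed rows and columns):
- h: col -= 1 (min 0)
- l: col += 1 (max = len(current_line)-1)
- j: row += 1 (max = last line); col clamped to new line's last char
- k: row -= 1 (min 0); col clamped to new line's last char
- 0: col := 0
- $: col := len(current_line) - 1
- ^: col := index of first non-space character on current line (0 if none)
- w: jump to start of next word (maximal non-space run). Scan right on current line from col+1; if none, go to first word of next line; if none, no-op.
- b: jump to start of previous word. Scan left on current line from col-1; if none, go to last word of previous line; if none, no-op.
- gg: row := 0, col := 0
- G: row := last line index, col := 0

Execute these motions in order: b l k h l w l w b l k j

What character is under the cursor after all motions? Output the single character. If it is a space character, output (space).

Answer: w

Derivation:
After 1 (b): row=0 col=0 char='f'
After 2 (l): row=0 col=1 char='i'
After 3 (k): row=0 col=1 char='i'
After 4 (h): row=0 col=0 char='f'
After 5 (l): row=0 col=1 char='i'
After 6 (w): row=0 col=6 char='l'
After 7 (l): row=0 col=7 char='e'
After 8 (w): row=0 col=12 char='l'
After 9 (b): row=0 col=6 char='l'
After 10 (l): row=0 col=7 char='e'
After 11 (k): row=0 col=7 char='e'
After 12 (j): row=1 col=7 char='w'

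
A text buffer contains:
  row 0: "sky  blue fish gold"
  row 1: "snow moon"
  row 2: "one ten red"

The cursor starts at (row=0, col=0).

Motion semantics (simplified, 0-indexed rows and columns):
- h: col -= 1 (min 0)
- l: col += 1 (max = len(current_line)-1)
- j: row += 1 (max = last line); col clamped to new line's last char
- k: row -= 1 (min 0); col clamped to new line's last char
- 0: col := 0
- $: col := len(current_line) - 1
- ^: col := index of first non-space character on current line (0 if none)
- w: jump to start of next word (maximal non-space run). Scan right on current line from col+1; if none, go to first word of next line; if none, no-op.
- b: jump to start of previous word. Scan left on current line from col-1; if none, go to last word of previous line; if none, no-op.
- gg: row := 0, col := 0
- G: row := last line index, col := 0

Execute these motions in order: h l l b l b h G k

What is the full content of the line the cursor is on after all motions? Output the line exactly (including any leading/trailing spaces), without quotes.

Answer: snow moon

Derivation:
After 1 (h): row=0 col=0 char='s'
After 2 (l): row=0 col=1 char='k'
After 3 (l): row=0 col=2 char='y'
After 4 (b): row=0 col=0 char='s'
After 5 (l): row=0 col=1 char='k'
After 6 (b): row=0 col=0 char='s'
After 7 (h): row=0 col=0 char='s'
After 8 (G): row=2 col=0 char='o'
After 9 (k): row=1 col=0 char='s'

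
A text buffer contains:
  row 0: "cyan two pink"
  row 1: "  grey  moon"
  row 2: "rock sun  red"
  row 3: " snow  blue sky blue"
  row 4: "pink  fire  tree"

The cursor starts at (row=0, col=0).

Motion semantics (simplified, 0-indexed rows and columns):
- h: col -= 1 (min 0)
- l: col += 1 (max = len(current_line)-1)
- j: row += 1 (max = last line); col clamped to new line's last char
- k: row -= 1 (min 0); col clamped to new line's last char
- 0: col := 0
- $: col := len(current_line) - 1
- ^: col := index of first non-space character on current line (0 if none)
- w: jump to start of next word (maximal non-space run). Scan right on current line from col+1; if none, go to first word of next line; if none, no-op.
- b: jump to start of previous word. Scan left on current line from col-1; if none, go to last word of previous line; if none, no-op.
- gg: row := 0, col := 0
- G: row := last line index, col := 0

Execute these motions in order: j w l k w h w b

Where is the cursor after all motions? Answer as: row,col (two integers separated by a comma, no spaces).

After 1 (j): row=1 col=0 char='_'
After 2 (w): row=1 col=2 char='g'
After 3 (l): row=1 col=3 char='r'
After 4 (k): row=0 col=3 char='n'
After 5 (w): row=0 col=5 char='t'
After 6 (h): row=0 col=4 char='_'
After 7 (w): row=0 col=5 char='t'
After 8 (b): row=0 col=0 char='c'

Answer: 0,0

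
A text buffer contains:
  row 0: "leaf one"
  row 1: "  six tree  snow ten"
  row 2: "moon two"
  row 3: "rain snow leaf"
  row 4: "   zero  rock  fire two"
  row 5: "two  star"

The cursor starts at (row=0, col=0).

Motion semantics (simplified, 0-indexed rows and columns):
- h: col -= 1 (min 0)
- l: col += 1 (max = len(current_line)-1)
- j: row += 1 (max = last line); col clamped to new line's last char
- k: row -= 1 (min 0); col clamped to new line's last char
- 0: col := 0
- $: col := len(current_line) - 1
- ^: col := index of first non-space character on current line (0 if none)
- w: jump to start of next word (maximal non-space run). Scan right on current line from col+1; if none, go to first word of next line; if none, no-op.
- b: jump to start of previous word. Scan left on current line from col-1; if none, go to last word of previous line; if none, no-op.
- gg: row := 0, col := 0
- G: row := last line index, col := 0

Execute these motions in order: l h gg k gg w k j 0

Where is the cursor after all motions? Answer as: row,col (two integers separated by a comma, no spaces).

After 1 (l): row=0 col=1 char='e'
After 2 (h): row=0 col=0 char='l'
After 3 (gg): row=0 col=0 char='l'
After 4 (k): row=0 col=0 char='l'
After 5 (gg): row=0 col=0 char='l'
After 6 (w): row=0 col=5 char='o'
After 7 (k): row=0 col=5 char='o'
After 8 (j): row=1 col=5 char='_'
After 9 (0): row=1 col=0 char='_'

Answer: 1,0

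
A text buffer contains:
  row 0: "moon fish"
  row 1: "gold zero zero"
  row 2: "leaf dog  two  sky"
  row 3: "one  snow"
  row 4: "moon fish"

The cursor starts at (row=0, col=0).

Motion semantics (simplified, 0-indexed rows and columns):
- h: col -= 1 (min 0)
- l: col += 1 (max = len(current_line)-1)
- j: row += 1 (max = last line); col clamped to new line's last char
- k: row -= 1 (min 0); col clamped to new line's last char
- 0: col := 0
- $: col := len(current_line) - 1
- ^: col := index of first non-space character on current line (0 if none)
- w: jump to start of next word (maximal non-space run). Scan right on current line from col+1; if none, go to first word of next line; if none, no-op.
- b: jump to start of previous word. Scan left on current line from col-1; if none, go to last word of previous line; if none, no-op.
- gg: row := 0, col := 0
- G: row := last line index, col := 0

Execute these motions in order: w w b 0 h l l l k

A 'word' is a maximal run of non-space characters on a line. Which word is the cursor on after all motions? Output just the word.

After 1 (w): row=0 col=5 char='f'
After 2 (w): row=1 col=0 char='g'
After 3 (b): row=0 col=5 char='f'
After 4 (0): row=0 col=0 char='m'
After 5 (h): row=0 col=0 char='m'
After 6 (l): row=0 col=1 char='o'
After 7 (l): row=0 col=2 char='o'
After 8 (l): row=0 col=3 char='n'
After 9 (k): row=0 col=3 char='n'

Answer: moon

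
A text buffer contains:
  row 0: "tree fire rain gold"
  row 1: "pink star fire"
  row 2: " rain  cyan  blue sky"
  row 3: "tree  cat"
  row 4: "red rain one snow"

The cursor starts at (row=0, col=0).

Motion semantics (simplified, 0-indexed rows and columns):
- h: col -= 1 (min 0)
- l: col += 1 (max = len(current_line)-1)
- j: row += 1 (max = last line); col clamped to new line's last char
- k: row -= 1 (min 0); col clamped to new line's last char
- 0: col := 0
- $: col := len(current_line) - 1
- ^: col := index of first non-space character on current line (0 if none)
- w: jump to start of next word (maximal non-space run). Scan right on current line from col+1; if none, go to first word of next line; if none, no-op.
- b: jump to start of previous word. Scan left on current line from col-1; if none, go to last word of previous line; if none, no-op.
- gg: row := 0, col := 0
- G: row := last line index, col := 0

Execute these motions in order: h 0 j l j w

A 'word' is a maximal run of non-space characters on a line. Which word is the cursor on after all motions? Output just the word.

Answer: cyan

Derivation:
After 1 (h): row=0 col=0 char='t'
After 2 (0): row=0 col=0 char='t'
After 3 (j): row=1 col=0 char='p'
After 4 (l): row=1 col=1 char='i'
After 5 (j): row=2 col=1 char='r'
After 6 (w): row=2 col=7 char='c'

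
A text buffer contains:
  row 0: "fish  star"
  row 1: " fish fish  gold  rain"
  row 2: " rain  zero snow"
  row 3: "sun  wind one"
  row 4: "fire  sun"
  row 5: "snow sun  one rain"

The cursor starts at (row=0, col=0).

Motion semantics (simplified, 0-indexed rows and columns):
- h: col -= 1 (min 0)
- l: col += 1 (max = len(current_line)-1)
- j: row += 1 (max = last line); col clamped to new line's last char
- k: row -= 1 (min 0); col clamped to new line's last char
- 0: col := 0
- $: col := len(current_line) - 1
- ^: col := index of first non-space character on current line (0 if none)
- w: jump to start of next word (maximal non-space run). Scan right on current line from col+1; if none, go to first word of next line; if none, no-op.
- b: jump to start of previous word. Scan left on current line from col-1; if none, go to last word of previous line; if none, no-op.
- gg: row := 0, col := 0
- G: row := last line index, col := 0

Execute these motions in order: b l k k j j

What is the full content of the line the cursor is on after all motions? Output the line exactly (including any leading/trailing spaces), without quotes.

Answer:  rain  zero snow

Derivation:
After 1 (b): row=0 col=0 char='f'
After 2 (l): row=0 col=1 char='i'
After 3 (k): row=0 col=1 char='i'
After 4 (k): row=0 col=1 char='i'
After 5 (j): row=1 col=1 char='f'
After 6 (j): row=2 col=1 char='r'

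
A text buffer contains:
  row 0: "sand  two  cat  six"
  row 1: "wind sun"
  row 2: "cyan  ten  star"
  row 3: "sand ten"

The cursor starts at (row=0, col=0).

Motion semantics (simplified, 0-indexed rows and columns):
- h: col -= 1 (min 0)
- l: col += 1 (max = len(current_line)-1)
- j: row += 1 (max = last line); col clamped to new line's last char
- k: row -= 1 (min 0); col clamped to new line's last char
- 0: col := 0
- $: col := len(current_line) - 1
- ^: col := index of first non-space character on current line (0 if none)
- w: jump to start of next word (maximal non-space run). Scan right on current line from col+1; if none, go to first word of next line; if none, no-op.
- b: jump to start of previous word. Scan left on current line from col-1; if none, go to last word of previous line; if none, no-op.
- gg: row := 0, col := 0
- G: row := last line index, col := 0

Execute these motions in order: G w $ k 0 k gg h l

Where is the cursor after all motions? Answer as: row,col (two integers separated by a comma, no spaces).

After 1 (G): row=3 col=0 char='s'
After 2 (w): row=3 col=5 char='t'
After 3 ($): row=3 col=7 char='n'
After 4 (k): row=2 col=7 char='e'
After 5 (0): row=2 col=0 char='c'
After 6 (k): row=1 col=0 char='w'
After 7 (gg): row=0 col=0 char='s'
After 8 (h): row=0 col=0 char='s'
After 9 (l): row=0 col=1 char='a'

Answer: 0,1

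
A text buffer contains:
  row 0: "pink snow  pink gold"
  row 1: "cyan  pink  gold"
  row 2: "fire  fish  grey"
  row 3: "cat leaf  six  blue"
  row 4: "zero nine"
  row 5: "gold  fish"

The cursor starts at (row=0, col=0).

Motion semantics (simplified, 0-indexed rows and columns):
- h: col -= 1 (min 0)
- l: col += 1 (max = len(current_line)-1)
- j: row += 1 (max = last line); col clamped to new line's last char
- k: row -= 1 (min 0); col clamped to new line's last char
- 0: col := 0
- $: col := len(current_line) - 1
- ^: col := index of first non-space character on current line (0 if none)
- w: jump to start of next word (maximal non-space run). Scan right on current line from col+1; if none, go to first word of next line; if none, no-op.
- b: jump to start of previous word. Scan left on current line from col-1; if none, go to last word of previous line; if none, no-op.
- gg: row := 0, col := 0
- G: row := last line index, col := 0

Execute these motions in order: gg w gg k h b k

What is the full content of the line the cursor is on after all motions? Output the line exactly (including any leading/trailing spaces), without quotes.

After 1 (gg): row=0 col=0 char='p'
After 2 (w): row=0 col=5 char='s'
After 3 (gg): row=0 col=0 char='p'
After 4 (k): row=0 col=0 char='p'
After 5 (h): row=0 col=0 char='p'
After 6 (b): row=0 col=0 char='p'
After 7 (k): row=0 col=0 char='p'

Answer: pink snow  pink gold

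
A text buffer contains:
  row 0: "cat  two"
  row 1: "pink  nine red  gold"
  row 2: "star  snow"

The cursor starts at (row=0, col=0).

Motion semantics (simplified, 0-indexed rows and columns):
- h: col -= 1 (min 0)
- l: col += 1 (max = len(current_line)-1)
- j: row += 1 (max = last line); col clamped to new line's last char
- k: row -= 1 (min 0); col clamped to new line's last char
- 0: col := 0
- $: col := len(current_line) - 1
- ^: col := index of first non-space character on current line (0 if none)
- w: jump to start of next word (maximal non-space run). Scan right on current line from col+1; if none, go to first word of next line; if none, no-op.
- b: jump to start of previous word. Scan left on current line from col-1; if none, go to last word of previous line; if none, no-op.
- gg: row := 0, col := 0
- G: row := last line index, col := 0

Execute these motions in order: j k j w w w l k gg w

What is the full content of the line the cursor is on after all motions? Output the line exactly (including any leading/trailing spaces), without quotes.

After 1 (j): row=1 col=0 char='p'
After 2 (k): row=0 col=0 char='c'
After 3 (j): row=1 col=0 char='p'
After 4 (w): row=1 col=6 char='n'
After 5 (w): row=1 col=11 char='r'
After 6 (w): row=1 col=16 char='g'
After 7 (l): row=1 col=17 char='o'
After 8 (k): row=0 col=7 char='o'
After 9 (gg): row=0 col=0 char='c'
After 10 (w): row=0 col=5 char='t'

Answer: cat  two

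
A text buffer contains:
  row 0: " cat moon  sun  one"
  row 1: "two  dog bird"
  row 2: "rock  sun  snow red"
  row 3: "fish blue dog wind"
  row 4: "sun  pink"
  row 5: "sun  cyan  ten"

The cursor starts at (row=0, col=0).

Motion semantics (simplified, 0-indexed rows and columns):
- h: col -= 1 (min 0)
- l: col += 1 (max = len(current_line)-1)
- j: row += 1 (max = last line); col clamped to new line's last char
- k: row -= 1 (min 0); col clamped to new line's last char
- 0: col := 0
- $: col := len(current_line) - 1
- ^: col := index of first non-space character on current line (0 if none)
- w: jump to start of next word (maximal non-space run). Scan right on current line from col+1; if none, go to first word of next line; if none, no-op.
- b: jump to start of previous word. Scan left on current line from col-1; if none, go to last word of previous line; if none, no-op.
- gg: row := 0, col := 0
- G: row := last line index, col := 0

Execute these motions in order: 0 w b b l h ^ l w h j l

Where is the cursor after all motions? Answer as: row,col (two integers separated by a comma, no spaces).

After 1 (0): row=0 col=0 char='_'
After 2 (w): row=0 col=1 char='c'
After 3 (b): row=0 col=1 char='c'
After 4 (b): row=0 col=1 char='c'
After 5 (l): row=0 col=2 char='a'
After 6 (h): row=0 col=1 char='c'
After 7 (^): row=0 col=1 char='c'
After 8 (l): row=0 col=2 char='a'
After 9 (w): row=0 col=5 char='m'
After 10 (h): row=0 col=4 char='_'
After 11 (j): row=1 col=4 char='_'
After 12 (l): row=1 col=5 char='d'

Answer: 1,5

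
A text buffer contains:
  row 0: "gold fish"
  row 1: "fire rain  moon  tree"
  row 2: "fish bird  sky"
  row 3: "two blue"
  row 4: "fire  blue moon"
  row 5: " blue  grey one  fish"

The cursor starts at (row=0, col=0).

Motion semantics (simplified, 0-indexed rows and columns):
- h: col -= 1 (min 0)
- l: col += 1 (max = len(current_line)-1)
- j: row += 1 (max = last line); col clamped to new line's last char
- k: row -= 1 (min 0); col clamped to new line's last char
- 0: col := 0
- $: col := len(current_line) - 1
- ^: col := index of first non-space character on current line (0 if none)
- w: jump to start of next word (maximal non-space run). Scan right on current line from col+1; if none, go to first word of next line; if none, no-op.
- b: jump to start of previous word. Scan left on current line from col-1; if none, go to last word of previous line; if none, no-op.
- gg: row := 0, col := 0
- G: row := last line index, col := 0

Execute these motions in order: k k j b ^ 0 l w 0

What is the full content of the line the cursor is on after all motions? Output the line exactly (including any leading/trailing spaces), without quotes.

Answer: gold fish

Derivation:
After 1 (k): row=0 col=0 char='g'
After 2 (k): row=0 col=0 char='g'
After 3 (j): row=1 col=0 char='f'
After 4 (b): row=0 col=5 char='f'
After 5 (^): row=0 col=0 char='g'
After 6 (0): row=0 col=0 char='g'
After 7 (l): row=0 col=1 char='o'
After 8 (w): row=0 col=5 char='f'
After 9 (0): row=0 col=0 char='g'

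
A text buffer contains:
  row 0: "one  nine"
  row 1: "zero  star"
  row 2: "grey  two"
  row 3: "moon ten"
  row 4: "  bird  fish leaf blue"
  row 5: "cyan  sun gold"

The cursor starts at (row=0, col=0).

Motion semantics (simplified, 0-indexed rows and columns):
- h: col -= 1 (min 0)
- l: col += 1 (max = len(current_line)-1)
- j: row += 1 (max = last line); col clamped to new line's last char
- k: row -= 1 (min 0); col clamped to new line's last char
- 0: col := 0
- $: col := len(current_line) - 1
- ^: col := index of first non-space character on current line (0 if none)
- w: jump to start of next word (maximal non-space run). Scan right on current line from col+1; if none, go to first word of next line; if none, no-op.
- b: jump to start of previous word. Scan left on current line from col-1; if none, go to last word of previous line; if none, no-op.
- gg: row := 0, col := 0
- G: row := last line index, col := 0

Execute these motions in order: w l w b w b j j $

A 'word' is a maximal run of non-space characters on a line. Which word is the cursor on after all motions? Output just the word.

After 1 (w): row=0 col=5 char='n'
After 2 (l): row=0 col=6 char='i'
After 3 (w): row=1 col=0 char='z'
After 4 (b): row=0 col=5 char='n'
After 5 (w): row=1 col=0 char='z'
After 6 (b): row=0 col=5 char='n'
After 7 (j): row=1 col=5 char='_'
After 8 (j): row=2 col=5 char='_'
After 9 ($): row=2 col=8 char='o'

Answer: two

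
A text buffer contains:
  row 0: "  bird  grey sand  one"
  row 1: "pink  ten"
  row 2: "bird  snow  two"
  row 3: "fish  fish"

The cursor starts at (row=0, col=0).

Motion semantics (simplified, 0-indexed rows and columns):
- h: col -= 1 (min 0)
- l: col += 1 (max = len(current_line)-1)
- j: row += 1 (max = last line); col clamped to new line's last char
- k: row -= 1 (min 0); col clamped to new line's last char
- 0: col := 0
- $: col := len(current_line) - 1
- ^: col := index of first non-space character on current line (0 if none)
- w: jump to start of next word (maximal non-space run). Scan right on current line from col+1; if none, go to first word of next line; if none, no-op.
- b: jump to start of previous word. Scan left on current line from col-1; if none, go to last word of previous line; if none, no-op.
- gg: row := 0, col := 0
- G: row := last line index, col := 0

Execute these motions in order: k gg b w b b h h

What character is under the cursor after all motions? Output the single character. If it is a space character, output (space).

After 1 (k): row=0 col=0 char='_'
After 2 (gg): row=0 col=0 char='_'
After 3 (b): row=0 col=0 char='_'
After 4 (w): row=0 col=2 char='b'
After 5 (b): row=0 col=2 char='b'
After 6 (b): row=0 col=2 char='b'
After 7 (h): row=0 col=1 char='_'
After 8 (h): row=0 col=0 char='_'

Answer: (space)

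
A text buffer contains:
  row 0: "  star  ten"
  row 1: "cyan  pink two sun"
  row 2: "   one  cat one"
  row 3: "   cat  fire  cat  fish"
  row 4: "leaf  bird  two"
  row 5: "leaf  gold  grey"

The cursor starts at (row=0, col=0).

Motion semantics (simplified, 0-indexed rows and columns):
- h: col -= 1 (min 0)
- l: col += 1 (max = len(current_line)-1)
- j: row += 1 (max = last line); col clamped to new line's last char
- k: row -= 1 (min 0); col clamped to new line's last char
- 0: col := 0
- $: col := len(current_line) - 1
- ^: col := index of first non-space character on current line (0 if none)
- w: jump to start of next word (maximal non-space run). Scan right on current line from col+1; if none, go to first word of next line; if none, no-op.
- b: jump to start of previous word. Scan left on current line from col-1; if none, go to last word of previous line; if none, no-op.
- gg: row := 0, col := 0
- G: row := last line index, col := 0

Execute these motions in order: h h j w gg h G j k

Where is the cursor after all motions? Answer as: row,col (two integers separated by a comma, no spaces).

Answer: 4,0

Derivation:
After 1 (h): row=0 col=0 char='_'
After 2 (h): row=0 col=0 char='_'
After 3 (j): row=1 col=0 char='c'
After 4 (w): row=1 col=6 char='p'
After 5 (gg): row=0 col=0 char='_'
After 6 (h): row=0 col=0 char='_'
After 7 (G): row=5 col=0 char='l'
After 8 (j): row=5 col=0 char='l'
After 9 (k): row=4 col=0 char='l'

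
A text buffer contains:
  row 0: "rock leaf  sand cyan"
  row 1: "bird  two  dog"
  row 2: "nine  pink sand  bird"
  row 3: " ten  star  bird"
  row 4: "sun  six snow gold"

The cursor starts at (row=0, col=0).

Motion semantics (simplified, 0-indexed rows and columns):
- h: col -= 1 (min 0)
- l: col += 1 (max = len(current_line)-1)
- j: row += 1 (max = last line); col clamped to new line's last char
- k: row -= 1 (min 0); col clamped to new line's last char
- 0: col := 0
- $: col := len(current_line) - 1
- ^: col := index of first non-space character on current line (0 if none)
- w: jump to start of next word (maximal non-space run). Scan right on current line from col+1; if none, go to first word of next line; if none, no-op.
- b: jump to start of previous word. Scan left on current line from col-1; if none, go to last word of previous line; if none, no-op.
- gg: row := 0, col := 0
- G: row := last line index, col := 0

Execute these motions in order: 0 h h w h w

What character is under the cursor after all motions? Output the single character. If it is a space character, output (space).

Answer: l

Derivation:
After 1 (0): row=0 col=0 char='r'
After 2 (h): row=0 col=0 char='r'
After 3 (h): row=0 col=0 char='r'
After 4 (w): row=0 col=5 char='l'
After 5 (h): row=0 col=4 char='_'
After 6 (w): row=0 col=5 char='l'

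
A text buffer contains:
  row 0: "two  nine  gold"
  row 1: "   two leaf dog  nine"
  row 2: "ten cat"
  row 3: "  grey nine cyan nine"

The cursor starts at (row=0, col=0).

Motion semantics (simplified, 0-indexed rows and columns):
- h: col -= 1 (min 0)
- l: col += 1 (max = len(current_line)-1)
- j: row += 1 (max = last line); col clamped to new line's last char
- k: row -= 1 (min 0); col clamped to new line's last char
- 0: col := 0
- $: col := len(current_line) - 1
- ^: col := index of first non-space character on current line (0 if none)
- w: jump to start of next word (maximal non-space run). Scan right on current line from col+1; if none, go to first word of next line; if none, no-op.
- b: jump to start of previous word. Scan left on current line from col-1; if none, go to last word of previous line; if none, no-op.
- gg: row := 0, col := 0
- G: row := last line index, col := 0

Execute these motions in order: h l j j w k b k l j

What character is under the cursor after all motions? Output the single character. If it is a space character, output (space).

After 1 (h): row=0 col=0 char='t'
After 2 (l): row=0 col=1 char='w'
After 3 (j): row=1 col=1 char='_'
After 4 (j): row=2 col=1 char='e'
After 5 (w): row=2 col=4 char='c'
After 6 (k): row=1 col=4 char='w'
After 7 (b): row=1 col=3 char='t'
After 8 (k): row=0 col=3 char='_'
After 9 (l): row=0 col=4 char='_'
After 10 (j): row=1 col=4 char='w'

Answer: w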